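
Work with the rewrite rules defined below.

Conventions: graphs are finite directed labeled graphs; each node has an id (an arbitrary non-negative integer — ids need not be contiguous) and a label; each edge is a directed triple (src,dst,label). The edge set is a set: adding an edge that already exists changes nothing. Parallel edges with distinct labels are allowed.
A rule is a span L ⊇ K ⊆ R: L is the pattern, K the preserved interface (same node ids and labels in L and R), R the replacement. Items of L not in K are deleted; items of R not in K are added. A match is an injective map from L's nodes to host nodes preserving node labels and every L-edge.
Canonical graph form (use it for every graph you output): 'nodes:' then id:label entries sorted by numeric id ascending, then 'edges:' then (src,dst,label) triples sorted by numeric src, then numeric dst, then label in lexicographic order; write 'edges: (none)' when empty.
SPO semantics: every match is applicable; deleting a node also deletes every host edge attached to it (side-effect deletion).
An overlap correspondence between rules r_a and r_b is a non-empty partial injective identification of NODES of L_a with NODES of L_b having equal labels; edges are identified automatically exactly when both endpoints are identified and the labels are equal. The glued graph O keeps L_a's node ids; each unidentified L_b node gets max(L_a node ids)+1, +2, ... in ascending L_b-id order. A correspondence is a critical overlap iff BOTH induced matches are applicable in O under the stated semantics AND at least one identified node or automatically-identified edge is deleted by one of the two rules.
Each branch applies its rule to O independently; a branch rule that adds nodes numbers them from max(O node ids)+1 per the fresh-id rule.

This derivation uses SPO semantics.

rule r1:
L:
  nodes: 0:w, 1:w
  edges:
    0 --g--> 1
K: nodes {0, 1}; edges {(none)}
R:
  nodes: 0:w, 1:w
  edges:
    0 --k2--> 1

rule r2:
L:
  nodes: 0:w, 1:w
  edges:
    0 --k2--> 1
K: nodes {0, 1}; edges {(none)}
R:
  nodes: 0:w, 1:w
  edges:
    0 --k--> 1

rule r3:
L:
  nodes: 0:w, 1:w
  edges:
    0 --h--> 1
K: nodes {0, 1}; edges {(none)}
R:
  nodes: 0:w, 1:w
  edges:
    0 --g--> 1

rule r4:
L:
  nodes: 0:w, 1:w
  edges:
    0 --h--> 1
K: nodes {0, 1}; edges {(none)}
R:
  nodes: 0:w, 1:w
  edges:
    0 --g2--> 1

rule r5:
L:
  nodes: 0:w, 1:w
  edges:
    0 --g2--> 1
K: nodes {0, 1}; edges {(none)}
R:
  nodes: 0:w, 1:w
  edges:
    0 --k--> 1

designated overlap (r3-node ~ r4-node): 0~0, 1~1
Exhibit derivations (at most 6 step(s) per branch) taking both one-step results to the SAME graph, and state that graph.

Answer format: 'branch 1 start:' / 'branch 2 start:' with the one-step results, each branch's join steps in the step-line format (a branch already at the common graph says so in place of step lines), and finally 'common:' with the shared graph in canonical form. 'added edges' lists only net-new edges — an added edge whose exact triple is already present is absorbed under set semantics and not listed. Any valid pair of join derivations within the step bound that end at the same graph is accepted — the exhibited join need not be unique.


branch 1 start:
nodes: 0:w, 1:w
edges: (0,1,g)
branch 2 start:
nodes: 0:w, 1:w
edges: (0,1,g2)
branch 1 step 1: rule r1; match: 0->0, 1->1; deleted nodes (none); deleted edges (0,1,g); added nodes (none); added edges (0,1,k2); result: nodes: 0:w, 1:w edges: (0,1,k2)
branch 1 step 2: rule r2; match: 0->0, 1->1; deleted nodes (none); deleted edges (0,1,k2); added nodes (none); added edges (0,1,k); result: nodes: 0:w, 1:w edges: (0,1,k)
branch 2 step 1: rule r5; match: 0->0, 1->1; deleted nodes (none); deleted edges (0,1,g2); added nodes (none); added edges (0,1,k); result: nodes: 0:w, 1:w edges: (0,1,k)
common:
nodes: 0:w, 1:w
edges: (0,1,k)


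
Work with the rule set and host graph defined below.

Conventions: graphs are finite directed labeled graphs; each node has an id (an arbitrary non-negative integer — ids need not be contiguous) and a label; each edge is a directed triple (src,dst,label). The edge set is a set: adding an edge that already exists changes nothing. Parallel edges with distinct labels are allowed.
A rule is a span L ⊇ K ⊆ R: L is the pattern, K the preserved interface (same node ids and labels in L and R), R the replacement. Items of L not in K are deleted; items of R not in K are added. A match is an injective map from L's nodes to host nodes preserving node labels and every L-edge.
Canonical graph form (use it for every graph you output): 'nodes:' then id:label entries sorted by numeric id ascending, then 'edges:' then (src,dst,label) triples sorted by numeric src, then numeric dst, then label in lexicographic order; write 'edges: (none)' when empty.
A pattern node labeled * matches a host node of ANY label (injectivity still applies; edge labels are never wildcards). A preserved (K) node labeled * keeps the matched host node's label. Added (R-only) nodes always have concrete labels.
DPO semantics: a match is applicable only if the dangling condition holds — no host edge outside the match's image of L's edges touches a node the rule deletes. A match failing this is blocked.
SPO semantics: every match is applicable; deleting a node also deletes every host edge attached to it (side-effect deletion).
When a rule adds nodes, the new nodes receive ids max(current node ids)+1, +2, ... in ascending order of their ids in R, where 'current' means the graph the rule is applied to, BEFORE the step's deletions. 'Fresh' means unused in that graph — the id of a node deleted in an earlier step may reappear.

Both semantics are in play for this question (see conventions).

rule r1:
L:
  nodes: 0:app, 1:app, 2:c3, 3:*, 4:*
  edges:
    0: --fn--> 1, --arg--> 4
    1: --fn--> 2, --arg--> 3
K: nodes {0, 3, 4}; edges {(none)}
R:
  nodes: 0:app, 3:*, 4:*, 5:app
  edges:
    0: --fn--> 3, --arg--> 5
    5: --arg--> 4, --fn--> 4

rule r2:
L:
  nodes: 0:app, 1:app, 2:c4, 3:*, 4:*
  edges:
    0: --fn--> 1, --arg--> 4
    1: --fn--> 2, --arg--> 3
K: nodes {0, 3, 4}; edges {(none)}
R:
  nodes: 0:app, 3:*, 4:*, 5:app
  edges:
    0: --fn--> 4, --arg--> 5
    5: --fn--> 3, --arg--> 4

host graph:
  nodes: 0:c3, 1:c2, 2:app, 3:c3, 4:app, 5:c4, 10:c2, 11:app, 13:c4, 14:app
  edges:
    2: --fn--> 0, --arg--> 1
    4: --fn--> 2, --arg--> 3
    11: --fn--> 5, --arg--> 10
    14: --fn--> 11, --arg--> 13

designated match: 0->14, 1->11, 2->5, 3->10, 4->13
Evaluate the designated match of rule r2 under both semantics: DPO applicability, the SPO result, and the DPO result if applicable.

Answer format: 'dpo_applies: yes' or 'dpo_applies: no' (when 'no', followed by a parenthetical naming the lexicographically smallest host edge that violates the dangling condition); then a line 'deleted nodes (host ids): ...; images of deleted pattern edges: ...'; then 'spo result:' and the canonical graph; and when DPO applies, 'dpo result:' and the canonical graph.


dpo_applies: yes
deleted nodes (host ids): 5, 11; images of deleted pattern edges: (11,5,fn); (11,10,arg); (14,11,fn); (14,13,arg)
spo result:
nodes: 0:c3, 1:c2, 2:app, 3:c3, 4:app, 10:c2, 13:c4, 14:app, 15:app
edges: (2,0,fn); (2,1,arg); (4,2,fn); (4,3,arg); (14,13,fn); (14,15,arg); (15,10,fn); (15,13,arg)
dpo result:
nodes: 0:c3, 1:c2, 2:app, 3:c3, 4:app, 10:c2, 13:c4, 14:app, 15:app
edges: (2,0,fn); (2,1,arg); (4,2,fn); (4,3,arg); (14,13,fn); (14,15,arg); (15,10,fn); (15,13,arg)


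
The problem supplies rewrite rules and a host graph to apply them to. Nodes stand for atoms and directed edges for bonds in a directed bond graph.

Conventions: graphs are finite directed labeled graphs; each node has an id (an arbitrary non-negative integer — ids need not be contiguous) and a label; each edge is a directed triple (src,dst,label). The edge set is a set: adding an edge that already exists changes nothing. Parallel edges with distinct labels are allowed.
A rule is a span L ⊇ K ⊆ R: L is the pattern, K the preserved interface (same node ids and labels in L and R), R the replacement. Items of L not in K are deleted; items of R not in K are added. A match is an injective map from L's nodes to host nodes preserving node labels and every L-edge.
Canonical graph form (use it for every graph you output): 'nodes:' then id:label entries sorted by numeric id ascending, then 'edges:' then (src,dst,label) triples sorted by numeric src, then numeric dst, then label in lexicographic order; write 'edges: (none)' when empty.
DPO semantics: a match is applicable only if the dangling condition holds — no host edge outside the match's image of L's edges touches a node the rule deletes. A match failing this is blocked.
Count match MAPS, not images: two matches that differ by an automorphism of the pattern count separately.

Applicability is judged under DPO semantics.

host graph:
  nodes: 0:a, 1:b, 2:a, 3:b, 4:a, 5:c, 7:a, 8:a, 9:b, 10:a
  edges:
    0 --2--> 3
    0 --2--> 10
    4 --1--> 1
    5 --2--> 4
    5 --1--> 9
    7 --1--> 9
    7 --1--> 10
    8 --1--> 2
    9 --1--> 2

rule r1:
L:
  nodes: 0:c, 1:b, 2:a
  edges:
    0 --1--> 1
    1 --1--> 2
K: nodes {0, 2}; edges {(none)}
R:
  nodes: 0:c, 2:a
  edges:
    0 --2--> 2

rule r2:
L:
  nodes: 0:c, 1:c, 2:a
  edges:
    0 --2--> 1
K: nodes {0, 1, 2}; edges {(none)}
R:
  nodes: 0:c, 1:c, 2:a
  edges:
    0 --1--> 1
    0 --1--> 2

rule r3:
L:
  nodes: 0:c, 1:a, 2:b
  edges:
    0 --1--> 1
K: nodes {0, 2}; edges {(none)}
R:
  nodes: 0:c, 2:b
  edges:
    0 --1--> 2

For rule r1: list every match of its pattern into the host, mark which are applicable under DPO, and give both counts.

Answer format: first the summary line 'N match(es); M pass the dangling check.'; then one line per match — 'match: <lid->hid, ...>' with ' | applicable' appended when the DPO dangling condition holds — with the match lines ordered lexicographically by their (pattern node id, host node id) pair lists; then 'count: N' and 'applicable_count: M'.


1 match(es); 0 pass the dangling check.
match: 0->5, 1->9, 2->2
count: 1
applicable_count: 0


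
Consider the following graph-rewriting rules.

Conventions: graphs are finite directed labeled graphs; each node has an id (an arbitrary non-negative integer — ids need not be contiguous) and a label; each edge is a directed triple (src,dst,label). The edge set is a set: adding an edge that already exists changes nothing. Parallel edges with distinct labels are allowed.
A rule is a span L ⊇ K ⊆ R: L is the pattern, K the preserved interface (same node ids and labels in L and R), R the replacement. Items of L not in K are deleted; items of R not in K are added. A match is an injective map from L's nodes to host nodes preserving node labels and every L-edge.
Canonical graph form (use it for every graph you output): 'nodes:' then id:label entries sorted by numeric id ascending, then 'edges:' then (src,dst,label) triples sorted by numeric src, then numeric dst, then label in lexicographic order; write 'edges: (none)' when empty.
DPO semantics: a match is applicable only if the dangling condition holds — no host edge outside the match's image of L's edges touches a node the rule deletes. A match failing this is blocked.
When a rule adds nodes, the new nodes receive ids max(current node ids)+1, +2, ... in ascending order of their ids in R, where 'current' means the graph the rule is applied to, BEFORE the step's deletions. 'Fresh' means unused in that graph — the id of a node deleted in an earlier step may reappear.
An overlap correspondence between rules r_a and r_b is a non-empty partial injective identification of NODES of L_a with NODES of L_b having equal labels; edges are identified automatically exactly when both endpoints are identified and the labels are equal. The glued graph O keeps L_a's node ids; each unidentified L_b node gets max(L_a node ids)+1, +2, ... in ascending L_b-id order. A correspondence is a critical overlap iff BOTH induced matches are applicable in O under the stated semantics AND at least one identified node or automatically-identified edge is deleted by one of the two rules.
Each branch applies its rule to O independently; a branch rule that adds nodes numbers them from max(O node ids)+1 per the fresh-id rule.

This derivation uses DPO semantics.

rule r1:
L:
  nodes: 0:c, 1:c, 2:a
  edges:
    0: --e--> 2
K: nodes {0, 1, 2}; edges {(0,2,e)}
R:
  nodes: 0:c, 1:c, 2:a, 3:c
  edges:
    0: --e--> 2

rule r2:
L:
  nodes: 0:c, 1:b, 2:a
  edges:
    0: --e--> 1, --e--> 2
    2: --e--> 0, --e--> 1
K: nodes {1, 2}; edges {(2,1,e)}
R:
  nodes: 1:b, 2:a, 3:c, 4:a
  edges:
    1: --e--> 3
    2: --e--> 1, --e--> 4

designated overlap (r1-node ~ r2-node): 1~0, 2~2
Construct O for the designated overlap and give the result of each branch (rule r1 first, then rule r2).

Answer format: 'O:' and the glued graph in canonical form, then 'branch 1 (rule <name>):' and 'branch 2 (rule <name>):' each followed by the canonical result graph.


O:
nodes: 0:c, 1:c, 2:a, 3:b
edges: (0,2,e); (1,2,e); (1,3,e); (2,1,e); (2,3,e)
branch 1 (rule r1):
nodes: 0:c, 1:c, 2:a, 3:b, 4:c
edges: (0,2,e); (1,2,e); (1,3,e); (2,1,e); (2,3,e)
branch 2 (rule r2):
nodes: 0:c, 2:a, 3:b, 4:c, 5:a
edges: (0,2,e); (2,3,e); (2,5,e); (3,4,e)


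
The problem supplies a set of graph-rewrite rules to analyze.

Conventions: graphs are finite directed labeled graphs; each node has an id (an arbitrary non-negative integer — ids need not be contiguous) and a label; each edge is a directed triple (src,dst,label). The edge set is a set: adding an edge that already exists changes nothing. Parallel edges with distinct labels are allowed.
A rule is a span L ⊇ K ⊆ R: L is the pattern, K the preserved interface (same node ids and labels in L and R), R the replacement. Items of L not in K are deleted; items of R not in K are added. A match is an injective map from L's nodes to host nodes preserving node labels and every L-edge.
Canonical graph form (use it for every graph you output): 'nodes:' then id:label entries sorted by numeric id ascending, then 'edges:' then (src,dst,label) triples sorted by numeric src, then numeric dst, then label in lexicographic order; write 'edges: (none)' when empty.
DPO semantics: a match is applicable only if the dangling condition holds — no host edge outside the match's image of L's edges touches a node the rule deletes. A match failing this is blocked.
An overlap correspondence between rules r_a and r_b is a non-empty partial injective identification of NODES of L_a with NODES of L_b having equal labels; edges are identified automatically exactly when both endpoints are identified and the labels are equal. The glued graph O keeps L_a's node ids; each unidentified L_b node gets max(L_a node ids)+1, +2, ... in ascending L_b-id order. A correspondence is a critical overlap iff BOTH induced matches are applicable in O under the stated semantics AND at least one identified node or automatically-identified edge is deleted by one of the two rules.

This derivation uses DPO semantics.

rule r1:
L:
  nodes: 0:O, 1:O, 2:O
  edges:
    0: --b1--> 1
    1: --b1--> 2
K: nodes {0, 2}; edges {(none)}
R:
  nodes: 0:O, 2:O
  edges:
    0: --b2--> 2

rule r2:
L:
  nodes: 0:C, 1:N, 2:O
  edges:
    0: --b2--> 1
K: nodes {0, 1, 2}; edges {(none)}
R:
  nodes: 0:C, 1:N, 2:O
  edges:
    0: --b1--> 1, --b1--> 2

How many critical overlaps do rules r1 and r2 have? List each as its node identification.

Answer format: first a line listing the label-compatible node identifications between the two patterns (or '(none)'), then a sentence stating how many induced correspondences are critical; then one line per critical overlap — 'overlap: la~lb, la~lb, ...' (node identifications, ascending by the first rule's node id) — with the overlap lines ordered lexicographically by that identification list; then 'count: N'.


label-compatible node identifications between L(r1) and L(r2): 0~2, 1~2, 2~2
1 of the induced correspondences is a critical overlap of r1 and r2.
overlap: 1~2
count: 1


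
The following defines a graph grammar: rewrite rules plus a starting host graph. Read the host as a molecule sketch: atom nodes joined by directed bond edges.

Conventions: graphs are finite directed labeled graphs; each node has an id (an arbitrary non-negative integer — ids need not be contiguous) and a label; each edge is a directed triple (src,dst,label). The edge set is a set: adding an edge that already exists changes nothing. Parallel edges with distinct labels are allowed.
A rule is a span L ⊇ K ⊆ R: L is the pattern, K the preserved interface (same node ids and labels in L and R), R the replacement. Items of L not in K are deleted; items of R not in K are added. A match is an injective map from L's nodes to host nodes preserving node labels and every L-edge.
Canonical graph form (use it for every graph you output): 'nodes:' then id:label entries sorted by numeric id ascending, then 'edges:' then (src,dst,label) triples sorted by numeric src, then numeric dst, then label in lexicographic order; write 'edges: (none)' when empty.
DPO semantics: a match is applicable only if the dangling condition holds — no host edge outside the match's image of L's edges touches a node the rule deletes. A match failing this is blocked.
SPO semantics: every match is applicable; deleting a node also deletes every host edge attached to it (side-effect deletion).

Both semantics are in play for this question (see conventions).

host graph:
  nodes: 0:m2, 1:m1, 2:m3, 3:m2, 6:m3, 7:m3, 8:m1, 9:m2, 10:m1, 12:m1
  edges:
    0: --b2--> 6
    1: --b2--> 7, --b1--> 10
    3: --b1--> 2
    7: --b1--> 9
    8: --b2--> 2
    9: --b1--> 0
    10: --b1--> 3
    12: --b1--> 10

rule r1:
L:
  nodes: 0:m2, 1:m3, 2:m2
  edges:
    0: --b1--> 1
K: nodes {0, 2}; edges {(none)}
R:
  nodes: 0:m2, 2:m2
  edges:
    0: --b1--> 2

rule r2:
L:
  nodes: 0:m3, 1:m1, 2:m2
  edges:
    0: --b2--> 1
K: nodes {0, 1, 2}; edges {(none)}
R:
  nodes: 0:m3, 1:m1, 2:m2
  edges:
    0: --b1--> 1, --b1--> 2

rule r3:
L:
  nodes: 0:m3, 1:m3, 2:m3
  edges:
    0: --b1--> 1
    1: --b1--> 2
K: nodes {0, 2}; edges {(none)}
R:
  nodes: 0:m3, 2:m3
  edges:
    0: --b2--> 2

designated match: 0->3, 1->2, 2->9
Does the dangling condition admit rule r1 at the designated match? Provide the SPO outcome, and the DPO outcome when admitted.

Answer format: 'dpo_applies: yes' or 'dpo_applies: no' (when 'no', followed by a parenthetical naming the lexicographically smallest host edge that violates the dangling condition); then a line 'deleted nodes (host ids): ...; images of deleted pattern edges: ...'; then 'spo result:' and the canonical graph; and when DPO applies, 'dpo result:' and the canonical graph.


dpo_applies: no
(the rule deletes node 2, which keeps host edge (8,2,b2) outside the match image — the dangling condition fails, DPO blocks; SPO proceeds and side-deletes such edges)
deleted nodes (host ids): 2; images of deleted pattern edges: (3,2,b1)
spo result:
nodes: 0:m2, 1:m1, 3:m2, 6:m3, 7:m3, 8:m1, 9:m2, 10:m1, 12:m1
edges: (0,6,b2); (1,7,b2); (1,10,b1); (3,9,b1); (7,9,b1); (9,0,b1); (10,3,b1); (12,10,b1)


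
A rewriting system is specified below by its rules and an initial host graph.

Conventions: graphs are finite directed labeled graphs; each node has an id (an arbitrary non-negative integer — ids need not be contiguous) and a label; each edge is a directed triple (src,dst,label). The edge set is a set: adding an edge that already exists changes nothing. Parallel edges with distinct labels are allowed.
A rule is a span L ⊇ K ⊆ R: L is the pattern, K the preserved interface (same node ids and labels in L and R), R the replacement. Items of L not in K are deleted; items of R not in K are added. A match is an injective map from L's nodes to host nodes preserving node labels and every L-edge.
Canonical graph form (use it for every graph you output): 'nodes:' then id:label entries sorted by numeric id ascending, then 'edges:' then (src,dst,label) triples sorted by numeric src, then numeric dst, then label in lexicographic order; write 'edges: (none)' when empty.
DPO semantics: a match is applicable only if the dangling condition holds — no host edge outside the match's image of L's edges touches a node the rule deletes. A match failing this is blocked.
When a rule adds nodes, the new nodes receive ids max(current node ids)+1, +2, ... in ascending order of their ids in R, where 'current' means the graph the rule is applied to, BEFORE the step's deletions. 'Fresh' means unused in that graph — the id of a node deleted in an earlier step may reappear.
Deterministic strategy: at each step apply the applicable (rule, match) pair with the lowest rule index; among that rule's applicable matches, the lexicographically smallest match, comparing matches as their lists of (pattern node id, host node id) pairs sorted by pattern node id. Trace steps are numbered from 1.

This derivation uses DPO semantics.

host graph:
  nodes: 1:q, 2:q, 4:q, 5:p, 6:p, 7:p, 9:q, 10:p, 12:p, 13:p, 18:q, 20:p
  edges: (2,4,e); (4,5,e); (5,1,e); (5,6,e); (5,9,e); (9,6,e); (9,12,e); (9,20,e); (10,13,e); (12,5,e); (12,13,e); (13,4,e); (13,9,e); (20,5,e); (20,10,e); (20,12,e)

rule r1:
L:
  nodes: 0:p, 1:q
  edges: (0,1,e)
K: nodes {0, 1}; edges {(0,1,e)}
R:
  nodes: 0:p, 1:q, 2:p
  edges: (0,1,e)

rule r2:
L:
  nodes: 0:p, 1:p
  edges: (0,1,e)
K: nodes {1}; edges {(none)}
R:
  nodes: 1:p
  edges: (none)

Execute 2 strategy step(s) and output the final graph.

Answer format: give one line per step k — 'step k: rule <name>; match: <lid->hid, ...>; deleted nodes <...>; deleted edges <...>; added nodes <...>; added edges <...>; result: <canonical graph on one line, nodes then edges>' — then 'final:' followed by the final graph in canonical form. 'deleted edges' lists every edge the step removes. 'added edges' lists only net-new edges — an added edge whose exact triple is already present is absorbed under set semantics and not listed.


step 1: rule r1; match: 0->5, 1->1; deleted nodes (none); deleted edges (none); added nodes 21; added edges (none); result: nodes: 1:q, 2:q, 4:q, 5:p, 6:p, 7:p, 9:q, 10:p, 12:p, 13:p, 18:q, 20:p, 21:p edges: (2,4,e); (4,5,e); (5,1,e); (5,6,e); (5,9,e); (9,6,e); (9,12,e); (9,20,e); (10,13,e); (12,5,e); (12,13,e); (13,4,e); (13,9,e); (20,5,e); (20,10,e); (20,12,e)
step 2: rule r1; match: 0->5, 1->1; deleted nodes (none); deleted edges (none); added nodes 22; added edges (none); result: nodes: 1:q, 2:q, 4:q, 5:p, 6:p, 7:p, 9:q, 10:p, 12:p, 13:p, 18:q, 20:p, 21:p, 22:p edges: (2,4,e); (4,5,e); (5,1,e); (5,6,e); (5,9,e); (9,6,e); (9,12,e); (9,20,e); (10,13,e); (12,5,e); (12,13,e); (13,4,e); (13,9,e); (20,5,e); (20,10,e); (20,12,e)
final:
nodes: 1:q, 2:q, 4:q, 5:p, 6:p, 7:p, 9:q, 10:p, 12:p, 13:p, 18:q, 20:p, 21:p, 22:p
edges: (2,4,e); (4,5,e); (5,1,e); (5,6,e); (5,9,e); (9,6,e); (9,12,e); (9,20,e); (10,13,e); (12,5,e); (12,13,e); (13,4,e); (13,9,e); (20,5,e); (20,10,e); (20,12,e)


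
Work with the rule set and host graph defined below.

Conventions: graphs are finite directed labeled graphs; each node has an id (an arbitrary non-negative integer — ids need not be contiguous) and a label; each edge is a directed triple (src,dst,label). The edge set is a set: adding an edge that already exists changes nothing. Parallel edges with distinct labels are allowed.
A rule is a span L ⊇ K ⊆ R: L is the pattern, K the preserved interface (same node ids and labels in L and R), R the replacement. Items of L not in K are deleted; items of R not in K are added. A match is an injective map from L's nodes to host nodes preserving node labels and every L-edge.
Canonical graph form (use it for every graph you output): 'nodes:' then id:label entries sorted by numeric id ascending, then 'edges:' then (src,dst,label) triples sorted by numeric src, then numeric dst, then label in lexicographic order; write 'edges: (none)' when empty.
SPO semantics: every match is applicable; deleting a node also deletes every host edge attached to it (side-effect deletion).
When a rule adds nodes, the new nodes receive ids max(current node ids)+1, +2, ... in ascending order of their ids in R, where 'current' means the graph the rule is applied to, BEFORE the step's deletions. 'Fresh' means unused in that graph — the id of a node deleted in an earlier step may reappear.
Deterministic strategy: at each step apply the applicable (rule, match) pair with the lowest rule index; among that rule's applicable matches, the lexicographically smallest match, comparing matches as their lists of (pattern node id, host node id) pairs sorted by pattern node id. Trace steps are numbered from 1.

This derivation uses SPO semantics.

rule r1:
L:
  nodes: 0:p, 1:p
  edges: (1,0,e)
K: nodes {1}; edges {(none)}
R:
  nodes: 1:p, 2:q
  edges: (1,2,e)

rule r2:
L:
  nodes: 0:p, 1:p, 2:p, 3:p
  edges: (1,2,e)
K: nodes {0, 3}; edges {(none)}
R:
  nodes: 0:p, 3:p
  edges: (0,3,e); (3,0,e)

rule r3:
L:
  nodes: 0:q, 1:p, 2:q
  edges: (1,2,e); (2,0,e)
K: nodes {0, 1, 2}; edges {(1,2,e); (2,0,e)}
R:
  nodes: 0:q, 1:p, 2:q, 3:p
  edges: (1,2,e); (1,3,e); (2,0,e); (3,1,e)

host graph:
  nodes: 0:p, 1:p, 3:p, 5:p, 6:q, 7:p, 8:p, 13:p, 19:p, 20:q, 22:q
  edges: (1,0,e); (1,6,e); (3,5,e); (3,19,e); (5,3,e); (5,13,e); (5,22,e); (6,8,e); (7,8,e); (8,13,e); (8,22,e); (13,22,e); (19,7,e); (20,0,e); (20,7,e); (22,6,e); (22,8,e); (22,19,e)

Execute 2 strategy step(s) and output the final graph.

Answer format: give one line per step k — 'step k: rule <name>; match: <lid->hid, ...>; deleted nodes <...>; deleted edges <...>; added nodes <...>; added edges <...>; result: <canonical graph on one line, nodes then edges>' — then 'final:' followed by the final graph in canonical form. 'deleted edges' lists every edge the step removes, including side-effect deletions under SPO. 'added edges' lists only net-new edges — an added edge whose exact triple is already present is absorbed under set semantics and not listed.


step 1: rule r1; match: 0->0, 1->1; deleted nodes 0; deleted edges (1,0,e); (20,0,e); added nodes 23; added edges (1,23,e); result: nodes: 1:p, 3:p, 5:p, 6:q, 7:p, 8:p, 13:p, 19:p, 20:q, 22:q, 23:q edges: (1,6,e); (1,23,e); (3,5,e); (3,19,e); (5,3,e); (5,13,e); (5,22,e); (6,8,e); (7,8,e); (8,13,e); (8,22,e); (13,22,e); (19,7,e); (20,7,e); (22,6,e); (22,8,e); (22,19,e)
step 2: rule r1; match: 0->3, 1->5; deleted nodes 3; deleted edges (3,5,e); (3,19,e); (5,3,e); added nodes 24; added edges (5,24,e); result: nodes: 1:p, 5:p, 6:q, 7:p, 8:p, 13:p, 19:p, 20:q, 22:q, 23:q, 24:q edges: (1,6,e); (1,23,e); (5,13,e); (5,22,e); (5,24,e); (6,8,e); (7,8,e); (8,13,e); (8,22,e); (13,22,e); (19,7,e); (20,7,e); (22,6,e); (22,8,e); (22,19,e)
final:
nodes: 1:p, 5:p, 6:q, 7:p, 8:p, 13:p, 19:p, 20:q, 22:q, 23:q, 24:q
edges: (1,6,e); (1,23,e); (5,13,e); (5,22,e); (5,24,e); (6,8,e); (7,8,e); (8,13,e); (8,22,e); (13,22,e); (19,7,e); (20,7,e); (22,6,e); (22,8,e); (22,19,e)


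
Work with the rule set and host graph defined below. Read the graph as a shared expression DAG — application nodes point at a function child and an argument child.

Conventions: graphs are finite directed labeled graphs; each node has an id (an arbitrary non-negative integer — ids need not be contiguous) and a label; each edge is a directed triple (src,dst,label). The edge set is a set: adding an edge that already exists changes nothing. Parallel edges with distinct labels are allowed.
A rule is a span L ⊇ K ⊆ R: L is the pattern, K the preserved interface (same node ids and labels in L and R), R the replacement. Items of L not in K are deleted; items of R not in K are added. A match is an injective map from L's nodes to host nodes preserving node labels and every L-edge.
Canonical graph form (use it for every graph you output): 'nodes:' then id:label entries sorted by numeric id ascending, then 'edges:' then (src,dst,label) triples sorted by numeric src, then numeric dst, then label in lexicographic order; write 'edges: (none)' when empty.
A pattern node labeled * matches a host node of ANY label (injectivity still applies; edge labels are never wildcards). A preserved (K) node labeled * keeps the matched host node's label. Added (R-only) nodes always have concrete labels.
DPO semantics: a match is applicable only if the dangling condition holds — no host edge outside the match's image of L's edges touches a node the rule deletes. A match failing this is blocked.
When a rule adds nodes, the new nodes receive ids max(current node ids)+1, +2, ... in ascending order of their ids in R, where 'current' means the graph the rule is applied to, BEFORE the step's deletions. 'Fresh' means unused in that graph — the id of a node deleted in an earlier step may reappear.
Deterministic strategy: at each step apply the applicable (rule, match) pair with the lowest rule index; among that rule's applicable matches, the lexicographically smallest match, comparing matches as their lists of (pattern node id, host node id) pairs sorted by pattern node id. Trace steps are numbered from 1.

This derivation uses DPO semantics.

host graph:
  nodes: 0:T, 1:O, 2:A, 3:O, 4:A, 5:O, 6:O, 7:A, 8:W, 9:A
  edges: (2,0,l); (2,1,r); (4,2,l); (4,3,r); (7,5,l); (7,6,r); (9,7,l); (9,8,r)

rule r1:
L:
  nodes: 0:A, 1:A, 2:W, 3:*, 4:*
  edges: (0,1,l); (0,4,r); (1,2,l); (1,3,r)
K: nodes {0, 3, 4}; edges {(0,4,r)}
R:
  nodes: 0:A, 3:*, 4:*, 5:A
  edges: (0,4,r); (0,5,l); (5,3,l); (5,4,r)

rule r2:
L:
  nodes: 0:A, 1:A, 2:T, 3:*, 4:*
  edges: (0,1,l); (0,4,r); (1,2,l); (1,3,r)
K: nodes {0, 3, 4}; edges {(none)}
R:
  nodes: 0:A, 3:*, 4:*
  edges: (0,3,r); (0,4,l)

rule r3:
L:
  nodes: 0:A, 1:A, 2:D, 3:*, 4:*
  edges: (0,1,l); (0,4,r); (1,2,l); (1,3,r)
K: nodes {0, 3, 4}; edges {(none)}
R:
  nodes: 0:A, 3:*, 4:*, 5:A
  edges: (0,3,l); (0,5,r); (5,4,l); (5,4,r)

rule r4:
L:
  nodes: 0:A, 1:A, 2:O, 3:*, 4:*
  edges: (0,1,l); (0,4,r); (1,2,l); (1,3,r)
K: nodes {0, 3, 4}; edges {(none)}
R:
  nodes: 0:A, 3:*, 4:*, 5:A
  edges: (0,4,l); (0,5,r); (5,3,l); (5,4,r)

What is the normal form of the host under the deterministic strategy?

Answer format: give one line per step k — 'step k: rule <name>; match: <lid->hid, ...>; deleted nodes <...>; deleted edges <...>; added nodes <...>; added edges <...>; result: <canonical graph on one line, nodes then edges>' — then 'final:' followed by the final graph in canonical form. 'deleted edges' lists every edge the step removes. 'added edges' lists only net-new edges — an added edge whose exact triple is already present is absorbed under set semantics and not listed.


step 1: rule r2; match: 0->4, 1->2, 2->0, 3->1, 4->3; deleted nodes 0, 2; deleted edges (2,0,l); (2,1,r); (4,2,l); (4,3,r); added nodes (none); added edges (4,1,r); (4,3,l); result: nodes: 1:O, 3:O, 4:A, 5:O, 6:O, 7:A, 8:W, 9:A edges: (4,1,r); (4,3,l); (7,5,l); (7,6,r); (9,7,l); (9,8,r)
step 2: rule r4; match: 0->9, 1->7, 2->5, 3->6, 4->8; deleted nodes 5, 7; deleted edges (7,5,l); (7,6,r); (9,7,l); (9,8,r); added nodes 10; added edges (9,8,l); (9,10,r); (10,6,l); (10,8,r); result: nodes: 1:O, 3:O, 4:A, 6:O, 8:W, 9:A, 10:A edges: (4,1,r); (4,3,l); (9,8,l); (9,10,r); (10,6,l); (10,8,r)
final:
nodes: 1:O, 3:O, 4:A, 6:O, 8:W, 9:A, 10:A
edges: (4,1,r); (4,3,l); (9,8,l); (9,10,r); (10,6,l); (10,8,r)


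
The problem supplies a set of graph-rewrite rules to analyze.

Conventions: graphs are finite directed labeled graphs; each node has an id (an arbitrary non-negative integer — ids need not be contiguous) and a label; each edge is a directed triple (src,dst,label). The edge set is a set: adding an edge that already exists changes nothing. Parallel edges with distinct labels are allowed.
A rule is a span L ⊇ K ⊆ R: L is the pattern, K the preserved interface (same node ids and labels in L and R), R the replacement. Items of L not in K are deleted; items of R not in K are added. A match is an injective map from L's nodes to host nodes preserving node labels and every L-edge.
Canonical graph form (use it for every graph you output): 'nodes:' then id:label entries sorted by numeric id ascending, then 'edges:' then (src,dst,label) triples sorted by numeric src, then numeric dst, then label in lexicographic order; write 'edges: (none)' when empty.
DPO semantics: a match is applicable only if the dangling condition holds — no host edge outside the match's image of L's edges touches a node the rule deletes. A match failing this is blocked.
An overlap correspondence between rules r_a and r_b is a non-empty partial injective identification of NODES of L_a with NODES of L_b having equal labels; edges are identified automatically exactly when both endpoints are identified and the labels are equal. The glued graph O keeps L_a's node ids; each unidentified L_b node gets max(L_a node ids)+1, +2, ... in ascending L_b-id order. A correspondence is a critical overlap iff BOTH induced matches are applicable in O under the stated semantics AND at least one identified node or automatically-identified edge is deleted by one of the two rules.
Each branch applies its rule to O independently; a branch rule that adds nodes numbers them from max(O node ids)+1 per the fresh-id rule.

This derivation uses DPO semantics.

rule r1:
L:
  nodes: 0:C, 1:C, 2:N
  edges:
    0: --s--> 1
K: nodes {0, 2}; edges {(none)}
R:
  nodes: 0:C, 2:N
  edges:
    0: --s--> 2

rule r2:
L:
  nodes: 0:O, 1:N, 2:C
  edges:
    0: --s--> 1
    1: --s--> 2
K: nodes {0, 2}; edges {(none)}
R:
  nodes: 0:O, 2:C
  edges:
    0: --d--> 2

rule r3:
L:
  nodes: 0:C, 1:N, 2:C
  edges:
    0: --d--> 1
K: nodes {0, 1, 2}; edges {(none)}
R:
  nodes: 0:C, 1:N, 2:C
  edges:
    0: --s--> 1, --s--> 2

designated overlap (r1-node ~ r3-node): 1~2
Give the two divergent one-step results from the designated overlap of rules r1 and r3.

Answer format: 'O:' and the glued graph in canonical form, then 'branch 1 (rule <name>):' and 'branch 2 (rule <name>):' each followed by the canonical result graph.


O:
nodes: 0:C, 1:C, 2:N, 3:C, 4:N
edges: (0,1,s); (3,4,d)
branch 1 (rule r1):
nodes: 0:C, 2:N, 3:C, 4:N
edges: (0,2,s); (3,4,d)
branch 2 (rule r3):
nodes: 0:C, 1:C, 2:N, 3:C, 4:N
edges: (0,1,s); (3,1,s); (3,4,s)


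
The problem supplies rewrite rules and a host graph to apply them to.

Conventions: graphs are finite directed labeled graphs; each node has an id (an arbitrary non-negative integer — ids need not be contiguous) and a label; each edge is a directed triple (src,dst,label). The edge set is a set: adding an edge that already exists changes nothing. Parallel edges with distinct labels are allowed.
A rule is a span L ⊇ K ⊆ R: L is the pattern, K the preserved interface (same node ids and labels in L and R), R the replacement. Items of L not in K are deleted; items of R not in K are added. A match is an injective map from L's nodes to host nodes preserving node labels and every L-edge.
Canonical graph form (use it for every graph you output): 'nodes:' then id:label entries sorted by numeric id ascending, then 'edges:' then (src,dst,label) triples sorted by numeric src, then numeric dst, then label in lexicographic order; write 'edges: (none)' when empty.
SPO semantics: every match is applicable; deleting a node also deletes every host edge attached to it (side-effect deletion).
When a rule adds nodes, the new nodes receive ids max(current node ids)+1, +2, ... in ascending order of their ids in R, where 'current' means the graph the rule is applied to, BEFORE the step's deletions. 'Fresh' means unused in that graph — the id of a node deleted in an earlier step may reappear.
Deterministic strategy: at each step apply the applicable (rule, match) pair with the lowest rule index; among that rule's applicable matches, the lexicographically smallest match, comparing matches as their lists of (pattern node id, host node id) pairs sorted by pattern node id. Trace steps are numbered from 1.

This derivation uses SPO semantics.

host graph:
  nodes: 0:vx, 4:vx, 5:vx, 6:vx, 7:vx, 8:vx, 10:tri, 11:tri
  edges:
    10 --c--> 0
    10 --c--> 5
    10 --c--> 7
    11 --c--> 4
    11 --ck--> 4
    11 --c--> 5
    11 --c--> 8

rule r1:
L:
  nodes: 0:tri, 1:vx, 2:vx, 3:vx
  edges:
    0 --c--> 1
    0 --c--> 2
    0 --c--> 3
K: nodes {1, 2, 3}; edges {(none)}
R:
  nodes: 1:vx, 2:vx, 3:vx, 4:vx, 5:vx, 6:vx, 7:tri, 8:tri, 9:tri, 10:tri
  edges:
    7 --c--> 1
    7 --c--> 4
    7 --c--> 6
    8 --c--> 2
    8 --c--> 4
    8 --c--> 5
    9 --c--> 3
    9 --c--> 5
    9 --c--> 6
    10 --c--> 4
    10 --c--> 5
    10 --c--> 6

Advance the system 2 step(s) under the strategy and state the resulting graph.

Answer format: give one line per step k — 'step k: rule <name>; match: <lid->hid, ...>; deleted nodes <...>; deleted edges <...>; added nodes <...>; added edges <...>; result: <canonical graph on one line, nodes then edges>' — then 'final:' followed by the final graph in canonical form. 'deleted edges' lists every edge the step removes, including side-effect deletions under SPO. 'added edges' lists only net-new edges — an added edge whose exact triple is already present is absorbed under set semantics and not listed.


step 1: rule r1; match: 0->10, 1->0, 2->5, 3->7; deleted nodes 10; deleted edges (10,0,c); (10,5,c); (10,7,c); added nodes 12, 13, 14, 15, 16, 17, 18; added edges (15,0,c); (15,12,c); (15,14,c); (16,5,c); (16,12,c); (16,13,c); (17,7,c); (17,13,c); (17,14,c); (18,12,c); (18,13,c); (18,14,c); result: nodes: 0:vx, 4:vx, 5:vx, 6:vx, 7:vx, 8:vx, 11:tri, 12:vx, 13:vx, 14:vx, 15:tri, 16:tri, 17:tri, 18:tri edges: (11,4,c); (11,4,ck); (11,5,c); (11,8,c); (15,0,c); (15,12,c); (15,14,c); (16,5,c); (16,12,c); (16,13,c); (17,7,c); (17,13,c); (17,14,c); (18,12,c); (18,13,c); (18,14,c)
step 2: rule r1; match: 0->11, 1->4, 2->5, 3->8; deleted nodes 11; deleted edges (11,4,c); (11,4,ck); (11,5,c); (11,8,c); added nodes 19, 20, 21, 22, 23, 24, 25; added edges (22,4,c); (22,19,c); (22,21,c); (23,5,c); (23,19,c); (23,20,c); (24,8,c); (24,20,c); (24,21,c); (25,19,c); (25,20,c); (25,21,c); result: nodes: 0:vx, 4:vx, 5:vx, 6:vx, 7:vx, 8:vx, 12:vx, 13:vx, 14:vx, 15:tri, 16:tri, 17:tri, 18:tri, 19:vx, 20:vx, 21:vx, 22:tri, 23:tri, 24:tri, 25:tri edges: (15,0,c); (15,12,c); (15,14,c); (16,5,c); (16,12,c); (16,13,c); (17,7,c); (17,13,c); (17,14,c); (18,12,c); (18,13,c); (18,14,c); (22,4,c); (22,19,c); (22,21,c); (23,5,c); (23,19,c); (23,20,c); (24,8,c); (24,20,c); (24,21,c); (25,19,c); (25,20,c); (25,21,c)
final:
nodes: 0:vx, 4:vx, 5:vx, 6:vx, 7:vx, 8:vx, 12:vx, 13:vx, 14:vx, 15:tri, 16:tri, 17:tri, 18:tri, 19:vx, 20:vx, 21:vx, 22:tri, 23:tri, 24:tri, 25:tri
edges: (15,0,c); (15,12,c); (15,14,c); (16,5,c); (16,12,c); (16,13,c); (17,7,c); (17,13,c); (17,14,c); (18,12,c); (18,13,c); (18,14,c); (22,4,c); (22,19,c); (22,21,c); (23,5,c); (23,19,c); (23,20,c); (24,8,c); (24,20,c); (24,21,c); (25,19,c); (25,20,c); (25,21,c)


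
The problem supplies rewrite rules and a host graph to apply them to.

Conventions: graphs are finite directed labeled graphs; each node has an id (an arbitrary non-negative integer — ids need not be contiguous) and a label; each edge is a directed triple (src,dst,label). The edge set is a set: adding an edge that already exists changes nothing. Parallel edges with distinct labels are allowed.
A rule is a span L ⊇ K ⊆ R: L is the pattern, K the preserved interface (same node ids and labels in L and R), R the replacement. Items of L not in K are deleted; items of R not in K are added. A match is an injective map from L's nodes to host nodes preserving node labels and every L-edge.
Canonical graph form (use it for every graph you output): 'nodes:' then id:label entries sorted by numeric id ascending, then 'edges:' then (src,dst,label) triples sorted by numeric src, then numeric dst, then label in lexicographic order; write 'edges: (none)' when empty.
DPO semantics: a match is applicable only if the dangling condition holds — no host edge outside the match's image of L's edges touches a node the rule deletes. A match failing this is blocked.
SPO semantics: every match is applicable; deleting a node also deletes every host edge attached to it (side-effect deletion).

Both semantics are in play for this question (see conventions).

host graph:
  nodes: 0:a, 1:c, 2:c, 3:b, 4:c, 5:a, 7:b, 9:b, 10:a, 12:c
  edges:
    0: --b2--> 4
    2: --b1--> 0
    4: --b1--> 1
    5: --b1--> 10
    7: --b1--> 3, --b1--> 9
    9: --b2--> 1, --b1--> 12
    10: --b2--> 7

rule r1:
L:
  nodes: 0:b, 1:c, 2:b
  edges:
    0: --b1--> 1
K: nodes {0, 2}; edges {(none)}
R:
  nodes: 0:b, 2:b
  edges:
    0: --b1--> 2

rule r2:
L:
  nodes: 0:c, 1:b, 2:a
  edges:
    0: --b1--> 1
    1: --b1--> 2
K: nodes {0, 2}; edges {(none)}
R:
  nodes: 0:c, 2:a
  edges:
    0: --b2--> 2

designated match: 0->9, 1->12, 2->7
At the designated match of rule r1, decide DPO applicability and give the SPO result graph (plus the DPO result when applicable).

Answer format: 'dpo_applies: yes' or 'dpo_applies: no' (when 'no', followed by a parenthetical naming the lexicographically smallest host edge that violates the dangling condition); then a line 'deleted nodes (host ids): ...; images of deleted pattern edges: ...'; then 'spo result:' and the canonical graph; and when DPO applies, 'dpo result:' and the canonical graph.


dpo_applies: yes
deleted nodes (host ids): 12; images of deleted pattern edges: (9,12,b1)
spo result:
nodes: 0:a, 1:c, 2:c, 3:b, 4:c, 5:a, 7:b, 9:b, 10:a
edges: (0,4,b2); (2,0,b1); (4,1,b1); (5,10,b1); (7,3,b1); (7,9,b1); (9,1,b2); (9,7,b1); (10,7,b2)
dpo result:
nodes: 0:a, 1:c, 2:c, 3:b, 4:c, 5:a, 7:b, 9:b, 10:a
edges: (0,4,b2); (2,0,b1); (4,1,b1); (5,10,b1); (7,3,b1); (7,9,b1); (9,1,b2); (9,7,b1); (10,7,b2)
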